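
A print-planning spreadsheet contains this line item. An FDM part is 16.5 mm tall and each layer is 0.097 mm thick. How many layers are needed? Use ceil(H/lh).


Layers = ceil(16.5/0.097) = 171


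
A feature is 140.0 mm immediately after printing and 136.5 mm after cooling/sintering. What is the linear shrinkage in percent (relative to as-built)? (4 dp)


Shrinkage = ((140.0-136.5)/140.0)*100 = 2.5 %


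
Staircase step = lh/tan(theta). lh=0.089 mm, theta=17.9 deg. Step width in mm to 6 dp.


step = 0.089 / tan(17.9) = 0.275549 mm


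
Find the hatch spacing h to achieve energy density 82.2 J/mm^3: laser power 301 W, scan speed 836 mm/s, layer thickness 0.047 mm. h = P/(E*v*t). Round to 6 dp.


h = 301 / (82.2*836*0.047) = 0.093195 mm


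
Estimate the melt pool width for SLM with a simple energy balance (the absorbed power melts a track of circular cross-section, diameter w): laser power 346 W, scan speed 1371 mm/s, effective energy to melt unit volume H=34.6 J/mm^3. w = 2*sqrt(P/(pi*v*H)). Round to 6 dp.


w = 2*sqrt(346/(pi*1371*34.6)) = 0.096369 mm


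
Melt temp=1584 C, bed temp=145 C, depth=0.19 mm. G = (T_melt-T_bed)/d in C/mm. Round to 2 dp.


G = (1584-145)/0.19 = 7573.68 C/mm


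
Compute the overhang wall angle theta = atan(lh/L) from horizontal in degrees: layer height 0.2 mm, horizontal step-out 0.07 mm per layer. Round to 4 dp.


angle = atan(0.2/0.07) = 70.71 degrees


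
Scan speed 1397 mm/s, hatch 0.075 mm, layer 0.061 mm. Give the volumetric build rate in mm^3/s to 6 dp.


Rate = 1397 * 0.075 * 0.061 = 6.391275 mm^3/s


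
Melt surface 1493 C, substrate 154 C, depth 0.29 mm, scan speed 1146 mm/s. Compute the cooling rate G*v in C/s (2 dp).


G = (1493-154)/0.29 = 4617.24137931 C/mm
CR = 4617.24137931 * 1146 = 5291358.62 C/s


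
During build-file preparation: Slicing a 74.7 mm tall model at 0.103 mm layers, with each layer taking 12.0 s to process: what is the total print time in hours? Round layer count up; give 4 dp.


Layers = ceil(74.7/0.103) = 726
t = 726 * 12.0 / 3600 = 2.42 hrs


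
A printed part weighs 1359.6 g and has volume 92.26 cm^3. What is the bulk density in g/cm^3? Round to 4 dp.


rho = 1359.6 / 92.26 = 14.7366 g/cm^3


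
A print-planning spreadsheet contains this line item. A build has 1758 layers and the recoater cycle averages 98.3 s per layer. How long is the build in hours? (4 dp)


t = 1758 * 98.3 / 3600 = 48.0032 hrs


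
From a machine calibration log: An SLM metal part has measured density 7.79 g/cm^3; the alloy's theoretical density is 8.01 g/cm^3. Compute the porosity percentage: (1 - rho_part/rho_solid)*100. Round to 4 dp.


Porosity = (1-7.79/8.01)*100 = 2.7466 %


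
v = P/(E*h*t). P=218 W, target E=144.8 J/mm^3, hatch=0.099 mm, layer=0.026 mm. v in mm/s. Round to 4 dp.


v = 218 / (144.8*0.099*0.026) = 584.897 mm/s


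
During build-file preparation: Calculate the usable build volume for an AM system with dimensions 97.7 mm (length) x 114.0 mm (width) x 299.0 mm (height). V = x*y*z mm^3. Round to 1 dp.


V = 97.7 * 114.0 * 299.0 = 3330202.2 mm^3


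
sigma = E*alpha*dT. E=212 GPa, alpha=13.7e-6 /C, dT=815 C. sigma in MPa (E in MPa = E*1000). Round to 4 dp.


sigma = 212*1000 * 13.7e-6 * 815 = 2367.086 MPa


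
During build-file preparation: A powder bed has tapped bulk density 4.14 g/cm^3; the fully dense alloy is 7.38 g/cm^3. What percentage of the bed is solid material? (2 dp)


Packing = (4.14/7.38)*100 = 56.1 %


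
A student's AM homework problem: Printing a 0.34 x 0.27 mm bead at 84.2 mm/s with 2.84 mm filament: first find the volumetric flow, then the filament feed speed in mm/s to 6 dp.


Q = 0.34 * 0.27 * 84.2 = 7.72956 mm^3/s
A_fil = pi*(2.84/2)^2 = 6.33470743 mm^2
v_feed = 7.72956 / 6.33470743 = 1.220192 mm/s


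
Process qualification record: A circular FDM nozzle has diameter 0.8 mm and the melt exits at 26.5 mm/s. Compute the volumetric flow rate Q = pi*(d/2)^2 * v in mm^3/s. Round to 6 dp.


A = pi*(0.8/2)^2 = 0.50265482 mm^2
Q = 0.50265482 * 26.5 = 13.320353 mm^3/s


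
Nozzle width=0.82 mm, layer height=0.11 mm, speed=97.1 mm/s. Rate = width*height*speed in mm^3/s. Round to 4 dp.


Rate = 0.82 * 0.11 * 97.1 = 8.7584 mm^3/s


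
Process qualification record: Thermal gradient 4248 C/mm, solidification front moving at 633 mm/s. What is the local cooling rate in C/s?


CR = 4248 * 633 = 2688984 C/s


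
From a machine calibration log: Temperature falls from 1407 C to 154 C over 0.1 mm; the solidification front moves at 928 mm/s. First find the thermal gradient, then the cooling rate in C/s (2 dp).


G = (1407-154)/0.1 = 12530.0 C/mm
CR = 12530.0 * 928 = 11627840.0 C/s


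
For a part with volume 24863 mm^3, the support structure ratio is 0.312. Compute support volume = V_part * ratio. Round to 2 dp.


V_support = 24863 * 0.312 = 7757.26 mm^3


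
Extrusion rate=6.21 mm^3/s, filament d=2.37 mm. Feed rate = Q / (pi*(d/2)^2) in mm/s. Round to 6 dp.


A = pi*(2.37/2)^2 = 4.411503
v = 6.21 / 4.411503 = 1.407684 mm/s


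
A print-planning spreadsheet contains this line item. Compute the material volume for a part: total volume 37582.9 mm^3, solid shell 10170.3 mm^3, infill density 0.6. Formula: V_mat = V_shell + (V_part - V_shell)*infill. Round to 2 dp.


V_infill = (37582.9 - 10170.3) * 0.6 = 16447.56
V_total = 10170.3 + 16447.56 = 26617.86 mm^3


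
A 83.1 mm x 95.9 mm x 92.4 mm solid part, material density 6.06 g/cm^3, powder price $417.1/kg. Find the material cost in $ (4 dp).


V = 83.1 * 95.9 * 92.4 = 736362.396 mm^3 = 736.362396 cm^3
Mass = 736.362396 * 6.06 / 1000 = 4.46235612 kg
Cost = 4.46235612 * 417.1 = 1861.2487 $


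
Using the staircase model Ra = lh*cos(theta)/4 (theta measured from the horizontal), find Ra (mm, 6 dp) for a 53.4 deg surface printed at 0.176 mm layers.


Ra = 0.176 * cos(53.4) / 4 = 0.026234 mm


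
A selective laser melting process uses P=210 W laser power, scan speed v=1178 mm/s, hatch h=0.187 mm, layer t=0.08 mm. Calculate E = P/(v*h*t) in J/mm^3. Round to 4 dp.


E = 210 / (1178*0.187*0.08) = 11.9163 J/mm^3


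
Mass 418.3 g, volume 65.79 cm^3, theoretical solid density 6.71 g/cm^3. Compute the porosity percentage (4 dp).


rho_part = 418.3 / 65.79 = 6.35810914 g/cm^3
Porosity = (1 - 6.35810914/6.71)*100 = 5.2443 %


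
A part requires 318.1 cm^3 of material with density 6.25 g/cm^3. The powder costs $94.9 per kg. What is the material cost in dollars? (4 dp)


Mass = 318.1*6.25/1000 = 1.988125 kg
Cost = 1.988125 * 94.9 = 188.6731 $


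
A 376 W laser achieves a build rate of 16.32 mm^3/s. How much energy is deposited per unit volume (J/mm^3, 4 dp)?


SE = 376 / 16.32 = 23.0392 J/mm^3


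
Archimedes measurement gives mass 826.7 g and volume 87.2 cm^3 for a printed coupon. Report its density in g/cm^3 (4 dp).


rho = 826.7 / 87.2 = 9.4805 g/cm^3


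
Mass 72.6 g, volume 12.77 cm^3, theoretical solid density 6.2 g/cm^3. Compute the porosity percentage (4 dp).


rho_part = 72.6 / 12.77 = 5.68519969 g/cm^3
Porosity = (1 - 5.68519969/6.2)*100 = 8.3032 %


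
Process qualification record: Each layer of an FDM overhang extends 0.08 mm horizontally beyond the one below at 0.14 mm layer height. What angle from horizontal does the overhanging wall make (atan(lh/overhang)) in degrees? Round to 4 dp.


angle = atan(0.14/0.08) = 60.2551 degrees


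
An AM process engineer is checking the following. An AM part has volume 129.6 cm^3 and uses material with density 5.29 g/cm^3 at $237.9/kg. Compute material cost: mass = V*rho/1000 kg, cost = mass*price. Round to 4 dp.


Mass = 129.6*5.29/1000 = 0.685584 kg
Cost = 0.685584 * 237.9 = 163.1004 $


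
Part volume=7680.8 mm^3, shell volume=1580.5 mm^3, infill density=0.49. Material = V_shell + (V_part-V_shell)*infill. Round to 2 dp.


V_infill = (7680.8 - 1580.5) * 0.49 = 2989.15
V_total = 1580.5 + 2989.15 = 4569.65 mm^3


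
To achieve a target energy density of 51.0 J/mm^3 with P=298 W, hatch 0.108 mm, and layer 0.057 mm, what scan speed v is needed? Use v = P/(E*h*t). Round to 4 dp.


v = 298 / (51.0*0.108*0.057) = 949.1776 mm/s


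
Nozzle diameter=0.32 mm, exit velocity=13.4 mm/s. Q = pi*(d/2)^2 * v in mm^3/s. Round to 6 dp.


A = pi*(0.32/2)^2 = 0.08042477 mm^2
Q = 0.08042477 * 13.4 = 1.077692 mm^3/s


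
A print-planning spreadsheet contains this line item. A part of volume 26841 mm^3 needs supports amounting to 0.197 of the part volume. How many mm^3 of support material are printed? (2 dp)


V_support = 26841 * 0.197 = 5287.68 mm^3


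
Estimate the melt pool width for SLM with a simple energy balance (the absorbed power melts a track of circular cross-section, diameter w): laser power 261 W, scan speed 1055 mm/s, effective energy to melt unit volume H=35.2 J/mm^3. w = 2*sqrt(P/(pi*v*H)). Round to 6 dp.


w = 2*sqrt(261/(pi*1055*35.2)) = 0.094597 mm


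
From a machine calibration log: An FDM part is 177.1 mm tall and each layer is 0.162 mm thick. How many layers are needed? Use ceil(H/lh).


Layers = ceil(177.1/0.162) = 1094


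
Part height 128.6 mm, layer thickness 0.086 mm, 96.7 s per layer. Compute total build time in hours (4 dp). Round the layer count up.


Layers = ceil(128.6/0.086) = 1496
t = 1496 * 96.7 / 3600 = 40.1842 hrs


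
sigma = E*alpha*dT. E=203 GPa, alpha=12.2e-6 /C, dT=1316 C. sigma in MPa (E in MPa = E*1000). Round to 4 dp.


sigma = 203*1000 * 12.2e-6 * 1316 = 3259.2056 MPa


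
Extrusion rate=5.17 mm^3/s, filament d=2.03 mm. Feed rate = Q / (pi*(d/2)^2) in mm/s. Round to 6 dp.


A = pi*(2.03/2)^2 = 3.236547
v = 5.17 / 3.236547 = 1.597381 mm/s


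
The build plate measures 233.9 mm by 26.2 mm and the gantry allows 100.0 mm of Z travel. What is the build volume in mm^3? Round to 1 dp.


V = 233.9 * 26.2 * 100.0 = 612818.0 mm^3


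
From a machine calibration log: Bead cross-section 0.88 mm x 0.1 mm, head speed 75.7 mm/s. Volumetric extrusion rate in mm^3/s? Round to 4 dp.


Rate = 0.88 * 0.1 * 75.7 = 6.6616 mm^3/s


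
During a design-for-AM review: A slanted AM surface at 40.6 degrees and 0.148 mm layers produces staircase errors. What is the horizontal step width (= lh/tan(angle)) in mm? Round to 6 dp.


step = 0.148 / tan(40.6) = 0.172675 mm


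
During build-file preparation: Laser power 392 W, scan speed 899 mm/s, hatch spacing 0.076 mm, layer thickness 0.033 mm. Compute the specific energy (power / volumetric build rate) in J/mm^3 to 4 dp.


Build rate = 899 * 0.076 * 0.033 = 2.254692 mm^3/s
SE = 392 / 2.254692 = 173.8597 J/mm^3


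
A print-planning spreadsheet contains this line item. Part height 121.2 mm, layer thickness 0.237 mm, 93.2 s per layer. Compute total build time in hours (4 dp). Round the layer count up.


Layers = ceil(121.2/0.237) = 512
t = 512 * 93.2 / 3600 = 13.2551 hrs


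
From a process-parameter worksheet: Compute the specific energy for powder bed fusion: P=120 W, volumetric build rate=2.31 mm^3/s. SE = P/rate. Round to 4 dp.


SE = 120 / 2.31 = 51.9481 J/mm^3


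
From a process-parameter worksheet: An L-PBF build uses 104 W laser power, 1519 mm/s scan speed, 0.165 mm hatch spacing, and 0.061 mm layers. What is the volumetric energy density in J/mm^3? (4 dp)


E = 104 / (1519*0.165*0.061) = 6.8024 J/mm^3


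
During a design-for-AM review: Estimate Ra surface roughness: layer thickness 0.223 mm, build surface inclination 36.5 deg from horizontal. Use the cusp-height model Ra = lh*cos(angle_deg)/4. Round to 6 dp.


Ra = 0.223 * cos(36.5) / 4 = 0.044815 mm


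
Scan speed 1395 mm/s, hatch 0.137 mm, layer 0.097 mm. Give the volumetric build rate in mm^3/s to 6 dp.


Rate = 1395 * 0.137 * 0.097 = 18.538155 mm^3/s


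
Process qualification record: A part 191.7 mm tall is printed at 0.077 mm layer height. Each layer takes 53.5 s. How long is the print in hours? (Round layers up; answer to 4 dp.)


Layers = ceil(191.7/0.077) = 2490
t = 2490 * 53.5 / 3600 = 37.0042 hrs


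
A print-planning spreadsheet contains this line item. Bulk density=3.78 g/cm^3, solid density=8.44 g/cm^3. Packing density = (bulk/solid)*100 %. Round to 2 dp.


Packing = (3.78/8.44)*100 = 44.79 %


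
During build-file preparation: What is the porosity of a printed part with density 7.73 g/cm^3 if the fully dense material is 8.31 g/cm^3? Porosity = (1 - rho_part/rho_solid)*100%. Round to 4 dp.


Porosity = (1-7.73/8.31)*100 = 6.9795 %


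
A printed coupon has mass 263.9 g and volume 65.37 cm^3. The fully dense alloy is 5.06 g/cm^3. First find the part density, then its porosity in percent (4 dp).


rho_part = 263.9 / 65.37 = 4.03702004 g/cm^3
Porosity = (1 - 4.03702004/5.06)*100 = 20.217 %


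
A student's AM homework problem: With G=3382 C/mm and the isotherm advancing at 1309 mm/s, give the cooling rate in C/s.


CR = 3382 * 1309 = 4427038 C/s


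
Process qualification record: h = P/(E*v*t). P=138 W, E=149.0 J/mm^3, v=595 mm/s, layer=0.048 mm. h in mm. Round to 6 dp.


h = 138 / (149.0*595*0.048) = 0.032429 mm


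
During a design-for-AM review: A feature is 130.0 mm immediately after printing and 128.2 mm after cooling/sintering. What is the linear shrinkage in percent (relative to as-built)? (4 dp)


Shrinkage = ((130.0-128.2)/130.0)*100 = 1.3846 %


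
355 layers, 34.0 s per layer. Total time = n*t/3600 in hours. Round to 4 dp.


t = 355 * 34.0 / 3600 = 3.3528 hrs


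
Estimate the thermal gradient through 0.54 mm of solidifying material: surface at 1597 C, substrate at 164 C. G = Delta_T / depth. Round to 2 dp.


G = (1597-164)/0.54 = 2653.7 C/mm


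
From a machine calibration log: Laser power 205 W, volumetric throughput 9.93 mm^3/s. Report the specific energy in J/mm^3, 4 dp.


SE = 205 / 9.93 = 20.6445 J/mm^3


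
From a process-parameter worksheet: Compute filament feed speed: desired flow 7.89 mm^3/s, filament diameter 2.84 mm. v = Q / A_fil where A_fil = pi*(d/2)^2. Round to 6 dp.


A = pi*(2.84/2)^2 = 6.334707
v = 7.89 / 6.334707 = 1.245519 mm/s


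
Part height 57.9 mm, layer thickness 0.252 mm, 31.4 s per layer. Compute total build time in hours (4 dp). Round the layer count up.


Layers = ceil(57.9/0.252) = 230
t = 230 * 31.4 / 3600 = 2.0061 hrs


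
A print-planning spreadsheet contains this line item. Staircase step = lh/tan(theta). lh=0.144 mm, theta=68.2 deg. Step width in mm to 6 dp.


step = 0.144 / tan(68.2) = 0.057596 mm


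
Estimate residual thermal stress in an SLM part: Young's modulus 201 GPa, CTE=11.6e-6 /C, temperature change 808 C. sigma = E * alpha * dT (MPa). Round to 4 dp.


sigma = 201*1000 * 11.6e-6 * 808 = 1883.9328 MPa


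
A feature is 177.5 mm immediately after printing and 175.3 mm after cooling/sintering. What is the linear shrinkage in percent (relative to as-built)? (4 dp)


Shrinkage = ((177.5-175.3)/177.5)*100 = 1.2394 %


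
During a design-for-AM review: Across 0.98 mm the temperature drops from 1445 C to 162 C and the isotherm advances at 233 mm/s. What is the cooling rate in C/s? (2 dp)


G = (1445-162)/0.98 = 1309.18367347 C/mm
CR = 1309.18367347 * 233 = 305039.8 C/s


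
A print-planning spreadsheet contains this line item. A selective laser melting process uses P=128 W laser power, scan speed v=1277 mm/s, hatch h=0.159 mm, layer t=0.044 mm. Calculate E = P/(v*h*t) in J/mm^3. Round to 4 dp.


E = 128 / (1277*0.159*0.044) = 14.3275 J/mm^3


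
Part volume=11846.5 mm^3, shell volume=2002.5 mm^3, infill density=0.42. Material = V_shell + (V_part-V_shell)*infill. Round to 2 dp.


V_infill = (11846.5 - 2002.5) * 0.42 = 4134.48
V_total = 2002.5 + 4134.48 = 6136.98 mm^3


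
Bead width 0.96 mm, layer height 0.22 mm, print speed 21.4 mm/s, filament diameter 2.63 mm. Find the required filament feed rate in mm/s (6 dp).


Q = 0.96 * 0.22 * 21.4 = 4.51968 mm^3/s
A_fil = pi*(2.63/2)^2 = 5.43252056 mm^2
v_feed = 4.51968 / 5.43252056 = 0.831967 mm/s


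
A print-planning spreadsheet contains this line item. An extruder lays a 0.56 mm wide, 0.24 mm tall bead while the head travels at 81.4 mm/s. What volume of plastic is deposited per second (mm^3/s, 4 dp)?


Rate = 0.56 * 0.24 * 81.4 = 10.9402 mm^3/s


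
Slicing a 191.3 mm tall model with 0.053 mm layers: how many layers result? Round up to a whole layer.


Layers = ceil(191.3/0.053) = 3610


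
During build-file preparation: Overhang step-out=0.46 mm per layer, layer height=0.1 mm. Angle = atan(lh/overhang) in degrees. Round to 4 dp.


angle = atan(0.1/0.46) = 12.2648 degrees


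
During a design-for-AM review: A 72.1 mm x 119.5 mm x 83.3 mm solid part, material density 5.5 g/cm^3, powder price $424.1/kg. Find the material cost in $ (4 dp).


V = 72.1 * 119.5 * 83.3 = 717708.635 mm^3 = 717.708635 cm^3
Mass = 717.708635 * 5.5 / 1000 = 3.94739749 kg
Cost = 3.94739749 * 424.1 = 1674.0913 $


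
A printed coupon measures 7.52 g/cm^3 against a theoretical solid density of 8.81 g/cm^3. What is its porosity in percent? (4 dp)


Porosity = (1-7.52/8.81)*100 = 14.6425 %


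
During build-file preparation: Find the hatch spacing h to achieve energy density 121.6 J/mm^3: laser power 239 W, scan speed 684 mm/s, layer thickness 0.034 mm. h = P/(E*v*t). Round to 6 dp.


h = 239 / (121.6*684*0.034) = 0.084514 mm


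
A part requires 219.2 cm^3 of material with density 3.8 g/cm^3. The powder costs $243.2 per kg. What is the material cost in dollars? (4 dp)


Mass = 219.2*3.8/1000 = 0.83296 kg
Cost = 0.83296 * 243.2 = 202.5759 $


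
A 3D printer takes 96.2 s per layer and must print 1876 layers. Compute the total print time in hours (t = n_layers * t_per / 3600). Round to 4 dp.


t = 1876 * 96.2 / 3600 = 50.1309 hrs


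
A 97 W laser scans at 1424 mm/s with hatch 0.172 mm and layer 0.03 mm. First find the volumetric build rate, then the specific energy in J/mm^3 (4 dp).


Build rate = 1424 * 0.172 * 0.03 = 7.34784 mm^3/s
SE = 97 / 7.34784 = 13.2012 J/mm^3


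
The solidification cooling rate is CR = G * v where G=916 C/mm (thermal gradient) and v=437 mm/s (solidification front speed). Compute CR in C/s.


CR = 916 * 437 = 400292 C/s


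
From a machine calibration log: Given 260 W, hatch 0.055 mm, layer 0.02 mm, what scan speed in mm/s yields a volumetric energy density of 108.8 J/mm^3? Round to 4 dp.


v = 260 / (108.8*0.055*0.02) = 2172.4599 mm/s


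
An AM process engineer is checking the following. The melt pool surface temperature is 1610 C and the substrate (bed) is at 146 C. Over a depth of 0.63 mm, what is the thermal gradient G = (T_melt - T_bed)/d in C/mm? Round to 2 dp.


G = (1610-146)/0.63 = 2323.81 C/mm


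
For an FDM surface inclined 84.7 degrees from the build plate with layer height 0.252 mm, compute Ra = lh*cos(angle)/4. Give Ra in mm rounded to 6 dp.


Ra = 0.252 * cos(84.7) / 4 = 0.005819 mm


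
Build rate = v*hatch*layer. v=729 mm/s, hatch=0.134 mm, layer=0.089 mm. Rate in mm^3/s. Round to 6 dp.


Rate = 729 * 0.134 * 0.089 = 8.694054 mm^3/s


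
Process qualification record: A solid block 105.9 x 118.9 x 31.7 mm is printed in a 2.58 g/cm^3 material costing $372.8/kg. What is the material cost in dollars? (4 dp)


V = 105.9 * 118.9 * 31.7 = 399150.867 mm^3 = 399.150867 cm^3
Mass = 399.150867 * 2.58 / 1000 = 1.02980924 kg
Cost = 1.02980924 * 372.8 = 383.9129 $


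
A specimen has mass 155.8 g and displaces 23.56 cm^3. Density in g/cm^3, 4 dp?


rho = 155.8 / 23.56 = 6.6129 g/cm^3


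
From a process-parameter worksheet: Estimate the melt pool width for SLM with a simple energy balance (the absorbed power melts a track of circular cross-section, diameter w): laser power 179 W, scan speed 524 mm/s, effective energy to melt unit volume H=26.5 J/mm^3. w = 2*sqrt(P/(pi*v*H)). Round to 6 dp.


w = 2*sqrt(179/(pi*524*26.5)) = 0.128113 mm


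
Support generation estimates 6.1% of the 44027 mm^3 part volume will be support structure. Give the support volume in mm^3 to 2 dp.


V_support = 44027 * 0.061 = 2685.65 mm^3


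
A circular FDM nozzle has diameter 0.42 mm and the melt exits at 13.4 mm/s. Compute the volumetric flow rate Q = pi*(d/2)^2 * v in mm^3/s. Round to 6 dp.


A = pi*(0.42/2)^2 = 0.13854424 mm^2
Q = 0.13854424 * 13.4 = 1.856493 mm^3/s


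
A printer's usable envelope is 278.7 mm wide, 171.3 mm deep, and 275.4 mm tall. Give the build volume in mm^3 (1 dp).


V = 278.7 * 171.3 * 275.4 = 13147956.8 mm^3


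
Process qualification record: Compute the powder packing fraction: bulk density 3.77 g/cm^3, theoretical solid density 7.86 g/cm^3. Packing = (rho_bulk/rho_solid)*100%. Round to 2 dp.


Packing = (3.77/7.86)*100 = 47.96 %


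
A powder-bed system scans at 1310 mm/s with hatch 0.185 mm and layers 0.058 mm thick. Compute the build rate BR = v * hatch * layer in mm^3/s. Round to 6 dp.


Rate = 1310 * 0.185 * 0.058 = 14.0563 mm^3/s


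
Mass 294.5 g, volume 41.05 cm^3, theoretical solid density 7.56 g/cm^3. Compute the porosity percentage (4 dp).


rho_part = 294.5 / 41.05 = 7.17417783 g/cm^3
Porosity = (1 - 7.17417783/7.56)*100 = 5.1035 %


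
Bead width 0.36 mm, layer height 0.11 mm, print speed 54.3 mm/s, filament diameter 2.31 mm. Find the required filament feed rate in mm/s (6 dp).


Q = 0.36 * 0.11 * 54.3 = 2.15028 mm^3/s
A_fil = pi*(2.31/2)^2 = 4.19096314 mm^2
v_feed = 2.15028 / 4.19096314 = 0.513075 mm/s


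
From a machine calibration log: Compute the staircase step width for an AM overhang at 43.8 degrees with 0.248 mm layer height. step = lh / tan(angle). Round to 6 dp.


step = 0.248 / tan(43.8) = 0.258612 mm


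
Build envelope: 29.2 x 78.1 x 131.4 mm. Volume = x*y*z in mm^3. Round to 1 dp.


V = 29.2 * 78.1 * 131.4 = 299660.3 mm^3


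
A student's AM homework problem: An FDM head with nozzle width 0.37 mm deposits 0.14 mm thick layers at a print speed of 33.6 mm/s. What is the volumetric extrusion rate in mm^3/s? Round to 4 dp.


Rate = 0.37 * 0.14 * 33.6 = 1.7405 mm^3/s


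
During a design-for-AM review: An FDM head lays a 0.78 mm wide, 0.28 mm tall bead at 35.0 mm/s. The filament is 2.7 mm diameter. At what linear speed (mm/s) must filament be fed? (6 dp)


Q = 0.78 * 0.28 * 35.0 = 7.644 mm^3/s
A_fil = pi*(2.7/2)^2 = 5.72555261 mm^2
v_feed = 7.644 / 5.72555261 = 1.335068 mm/s


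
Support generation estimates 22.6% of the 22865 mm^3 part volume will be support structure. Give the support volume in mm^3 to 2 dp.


V_support = 22865 * 0.226 = 5167.49 mm^3


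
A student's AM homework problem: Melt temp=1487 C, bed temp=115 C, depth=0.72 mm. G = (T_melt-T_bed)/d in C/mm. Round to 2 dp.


G = (1487-115)/0.72 = 1905.56 C/mm


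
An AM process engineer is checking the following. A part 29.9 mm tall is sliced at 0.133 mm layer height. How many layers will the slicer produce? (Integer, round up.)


Layers = ceil(29.9/0.133) = 225


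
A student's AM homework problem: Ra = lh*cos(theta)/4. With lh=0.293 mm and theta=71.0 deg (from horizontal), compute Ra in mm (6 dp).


Ra = 0.293 * cos(71.0) / 4 = 0.023848 mm


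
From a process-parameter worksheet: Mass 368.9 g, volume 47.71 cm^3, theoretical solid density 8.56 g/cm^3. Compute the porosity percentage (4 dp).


rho_part = 368.9 / 47.71 = 7.73213163 g/cm^3
Porosity = (1 - 7.73213163/8.56)*100 = 9.6714 %


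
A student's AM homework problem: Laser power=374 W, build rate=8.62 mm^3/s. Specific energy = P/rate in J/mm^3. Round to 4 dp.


SE = 374 / 8.62 = 43.3875 J/mm^3


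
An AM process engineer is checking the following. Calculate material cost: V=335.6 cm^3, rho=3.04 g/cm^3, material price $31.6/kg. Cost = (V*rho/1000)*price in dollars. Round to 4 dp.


Mass = 335.6*3.04/1000 = 1.020224 kg
Cost = 1.020224 * 31.6 = 32.2391 $


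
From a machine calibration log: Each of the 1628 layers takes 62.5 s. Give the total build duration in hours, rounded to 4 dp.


t = 1628 * 62.5 / 3600 = 28.2639 hrs


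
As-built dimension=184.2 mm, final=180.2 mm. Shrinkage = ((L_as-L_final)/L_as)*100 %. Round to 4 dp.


Shrinkage = ((184.2-180.2)/184.2)*100 = 2.1716 %


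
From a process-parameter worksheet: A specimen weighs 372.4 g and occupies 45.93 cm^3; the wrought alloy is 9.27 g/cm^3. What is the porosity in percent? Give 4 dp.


rho_part = 372.4 / 45.93 = 8.10799042 g/cm^3
Porosity = (1 - 8.10799042/9.27)*100 = 12.5352 %


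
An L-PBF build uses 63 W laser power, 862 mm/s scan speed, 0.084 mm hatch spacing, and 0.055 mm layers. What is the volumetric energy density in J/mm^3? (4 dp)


E = 63 / (862*0.084*0.055) = 15.8194 J/mm^3


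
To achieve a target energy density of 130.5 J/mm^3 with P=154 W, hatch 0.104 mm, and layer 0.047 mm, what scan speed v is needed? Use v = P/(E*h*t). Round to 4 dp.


v = 154 / (130.5*0.104*0.047) = 241.4232 mm/s


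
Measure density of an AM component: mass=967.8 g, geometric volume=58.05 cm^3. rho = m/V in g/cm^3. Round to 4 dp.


rho = 967.8 / 58.05 = 16.6718 g/cm^3


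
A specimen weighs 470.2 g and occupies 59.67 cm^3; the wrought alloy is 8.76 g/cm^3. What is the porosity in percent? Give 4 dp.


rho_part = 470.2 / 59.67 = 7.8800067 g/cm^3
Porosity = (1 - 7.8800067/8.76)*100 = 10.0456 %


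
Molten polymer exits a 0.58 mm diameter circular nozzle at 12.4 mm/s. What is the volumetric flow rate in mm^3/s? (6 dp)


A = pi*(0.58/2)^2 = 0.26420794 mm^2
Q = 0.26420794 * 12.4 = 3.276178 mm^3/s


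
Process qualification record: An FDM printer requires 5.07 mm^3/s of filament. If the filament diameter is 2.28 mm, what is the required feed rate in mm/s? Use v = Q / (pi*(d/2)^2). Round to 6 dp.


A = pi*(2.28/2)^2 = 4.082814
v = 5.07 / 4.082814 = 1.241791 mm/s


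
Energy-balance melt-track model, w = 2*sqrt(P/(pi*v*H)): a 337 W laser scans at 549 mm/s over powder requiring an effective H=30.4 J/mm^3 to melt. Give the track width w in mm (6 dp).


w = 2*sqrt(337/(pi*549*30.4)) = 0.160342 mm


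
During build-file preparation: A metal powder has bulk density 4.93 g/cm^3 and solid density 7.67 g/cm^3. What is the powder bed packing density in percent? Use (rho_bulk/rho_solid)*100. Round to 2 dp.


Packing = (4.93/7.67)*100 = 64.28 %


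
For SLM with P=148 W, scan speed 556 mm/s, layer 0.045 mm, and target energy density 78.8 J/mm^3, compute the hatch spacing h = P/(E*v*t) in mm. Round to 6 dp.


h = 148 / (78.8*556*0.045) = 0.075067 mm


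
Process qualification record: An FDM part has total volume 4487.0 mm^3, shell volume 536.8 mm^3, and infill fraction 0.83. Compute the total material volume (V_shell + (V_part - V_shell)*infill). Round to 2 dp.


V_infill = (4487.0 - 536.8) * 0.83 = 3278.67
V_total = 536.8 + 3278.67 = 3815.47 mm^3


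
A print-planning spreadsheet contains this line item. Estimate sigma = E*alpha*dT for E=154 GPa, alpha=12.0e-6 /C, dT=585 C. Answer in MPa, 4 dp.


sigma = 154*1000 * 12.0e-6 * 585 = 1081.08 MPa


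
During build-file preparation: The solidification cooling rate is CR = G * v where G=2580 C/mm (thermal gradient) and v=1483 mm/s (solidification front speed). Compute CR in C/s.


CR = 2580 * 1483 = 3826140 C/s


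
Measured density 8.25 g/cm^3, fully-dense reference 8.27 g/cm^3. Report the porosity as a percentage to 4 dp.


Porosity = (1-8.25/8.27)*100 = 0.2418 %


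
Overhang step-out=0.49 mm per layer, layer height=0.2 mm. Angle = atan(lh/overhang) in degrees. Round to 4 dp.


angle = atan(0.2/0.49) = 22.2035 degrees


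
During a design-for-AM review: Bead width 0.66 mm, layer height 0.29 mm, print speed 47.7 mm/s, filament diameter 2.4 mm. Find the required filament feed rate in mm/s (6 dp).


Q = 0.66 * 0.29 * 47.7 = 9.12978 mm^3/s
A_fil = pi*(2.4/2)^2 = 4.52389342 mm^2
v_feed = 9.12978 / 4.52389342 = 2.018124 mm/s


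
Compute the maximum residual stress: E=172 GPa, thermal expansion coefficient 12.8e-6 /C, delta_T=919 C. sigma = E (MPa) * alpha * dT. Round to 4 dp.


sigma = 172*1000 * 12.8e-6 * 919 = 2023.2704 MPa


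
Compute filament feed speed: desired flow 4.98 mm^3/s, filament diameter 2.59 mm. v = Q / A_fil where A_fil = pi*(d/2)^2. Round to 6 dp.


A = pi*(2.59/2)^2 = 5.268529
v = 4.98 / 5.268529 = 0.945235 mm/s


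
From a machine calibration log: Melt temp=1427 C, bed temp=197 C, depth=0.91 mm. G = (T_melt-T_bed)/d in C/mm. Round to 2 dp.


G = (1427-197)/0.91 = 1351.65 C/mm


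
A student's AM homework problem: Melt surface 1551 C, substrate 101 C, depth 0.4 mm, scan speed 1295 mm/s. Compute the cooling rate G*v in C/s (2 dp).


G = (1551-101)/0.4 = 3625.0 C/mm
CR = 3625.0 * 1295 = 4694375.0 C/s


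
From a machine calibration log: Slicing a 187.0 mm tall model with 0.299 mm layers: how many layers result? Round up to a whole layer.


Layers = ceil(187.0/0.299) = 626


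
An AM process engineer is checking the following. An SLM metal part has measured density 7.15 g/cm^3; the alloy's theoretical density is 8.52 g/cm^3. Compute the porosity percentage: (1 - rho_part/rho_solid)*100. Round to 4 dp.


Porosity = (1-7.15/8.52)*100 = 16.0798 %


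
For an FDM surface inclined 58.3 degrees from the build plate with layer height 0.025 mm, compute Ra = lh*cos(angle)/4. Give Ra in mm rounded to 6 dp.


Ra = 0.025 * cos(58.3) / 4 = 0.003284 mm


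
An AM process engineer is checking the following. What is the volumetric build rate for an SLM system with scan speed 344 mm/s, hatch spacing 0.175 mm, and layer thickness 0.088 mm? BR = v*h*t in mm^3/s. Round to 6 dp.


Rate = 344 * 0.175 * 0.088 = 5.2976 mm^3/s


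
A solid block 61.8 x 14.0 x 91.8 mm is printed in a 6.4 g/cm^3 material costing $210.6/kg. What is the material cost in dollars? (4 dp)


V = 61.8 * 14.0 * 91.8 = 79425.36 mm^3 = 79.42536 cm^3
Mass = 79.42536 * 6.4 / 1000 = 0.5083223 kg
Cost = 0.5083223 * 210.6 = 107.0527 $


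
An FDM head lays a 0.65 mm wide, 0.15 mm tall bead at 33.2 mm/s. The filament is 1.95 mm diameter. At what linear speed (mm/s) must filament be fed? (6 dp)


Q = 0.65 * 0.15 * 33.2 = 3.237 mm^3/s
A_fil = pi*(1.95/2)^2 = 2.98647652 mm^2
v_feed = 3.237 / 2.98647652 = 1.083886 mm/s


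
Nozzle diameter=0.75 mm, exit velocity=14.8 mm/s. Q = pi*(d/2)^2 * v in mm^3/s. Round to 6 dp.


A = pi*(0.75/2)^2 = 0.44178647 mm^2
Q = 0.44178647 * 14.8 = 6.53844 mm^3/s


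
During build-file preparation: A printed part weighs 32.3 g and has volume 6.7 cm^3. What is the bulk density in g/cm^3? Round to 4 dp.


rho = 32.3 / 6.7 = 4.8209 g/cm^3


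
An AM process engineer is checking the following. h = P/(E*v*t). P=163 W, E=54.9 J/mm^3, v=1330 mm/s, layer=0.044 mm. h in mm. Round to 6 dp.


h = 163 / (54.9*1330*0.044) = 0.050735 mm


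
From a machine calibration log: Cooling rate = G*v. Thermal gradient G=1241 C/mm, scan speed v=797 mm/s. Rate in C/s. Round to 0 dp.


CR = 1241 * 797 = 989077 C/s


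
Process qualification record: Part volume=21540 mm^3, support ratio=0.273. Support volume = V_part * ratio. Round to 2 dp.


V_support = 21540 * 0.273 = 5880.42 mm^3


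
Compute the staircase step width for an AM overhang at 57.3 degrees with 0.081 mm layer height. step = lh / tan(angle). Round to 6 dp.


step = 0.081 / tan(57.3) = 0.052001 mm


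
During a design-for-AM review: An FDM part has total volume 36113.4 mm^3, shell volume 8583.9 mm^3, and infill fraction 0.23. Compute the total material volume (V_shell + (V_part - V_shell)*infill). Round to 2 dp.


V_infill = (36113.4 - 8583.9) * 0.23 = 6331.79
V_total = 8583.9 + 6331.79 = 14915.69 mm^3


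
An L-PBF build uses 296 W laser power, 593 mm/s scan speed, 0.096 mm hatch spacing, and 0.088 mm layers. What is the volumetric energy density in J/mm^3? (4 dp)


E = 296 / (593*0.096*0.088) = 59.0858 J/mm^3


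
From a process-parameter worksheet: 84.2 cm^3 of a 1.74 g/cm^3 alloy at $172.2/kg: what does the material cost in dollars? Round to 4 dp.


Mass = 84.2*1.74/1000 = 0.146508 kg
Cost = 0.146508 * 172.2 = 25.2287 $


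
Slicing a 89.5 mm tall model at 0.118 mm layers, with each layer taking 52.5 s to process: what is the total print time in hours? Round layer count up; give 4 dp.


Layers = ceil(89.5/0.118) = 759
t = 759 * 52.5 / 3600 = 11.0688 hrs


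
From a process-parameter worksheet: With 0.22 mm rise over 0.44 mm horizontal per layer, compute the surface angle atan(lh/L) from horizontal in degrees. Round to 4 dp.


angle = atan(0.22/0.44) = 26.5651 degrees


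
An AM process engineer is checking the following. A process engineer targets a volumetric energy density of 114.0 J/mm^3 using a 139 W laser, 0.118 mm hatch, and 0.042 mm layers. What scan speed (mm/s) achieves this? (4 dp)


v = 139 / (114.0*0.118*0.042) = 246.0247 mm/s


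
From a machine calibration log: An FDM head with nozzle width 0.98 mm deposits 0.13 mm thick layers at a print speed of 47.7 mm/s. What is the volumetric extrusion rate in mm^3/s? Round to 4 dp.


Rate = 0.98 * 0.13 * 47.7 = 6.077 mm^3/s


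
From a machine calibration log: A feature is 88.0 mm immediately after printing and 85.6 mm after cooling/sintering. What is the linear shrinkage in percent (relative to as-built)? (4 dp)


Shrinkage = ((88.0-85.6)/88.0)*100 = 2.7273 %


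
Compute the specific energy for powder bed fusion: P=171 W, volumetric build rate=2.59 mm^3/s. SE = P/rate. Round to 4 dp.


SE = 171 / 2.59 = 66.0232 J/mm^3


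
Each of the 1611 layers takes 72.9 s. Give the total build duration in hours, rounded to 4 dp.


t = 1611 * 72.9 / 3600 = 32.6228 hrs


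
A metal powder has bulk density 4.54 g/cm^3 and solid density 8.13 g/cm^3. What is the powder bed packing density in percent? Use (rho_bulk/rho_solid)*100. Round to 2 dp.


Packing = (4.54/8.13)*100 = 55.84 %


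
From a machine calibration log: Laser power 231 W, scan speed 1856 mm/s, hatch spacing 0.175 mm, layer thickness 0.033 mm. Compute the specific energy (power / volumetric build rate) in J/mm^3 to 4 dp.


Build rate = 1856 * 0.175 * 0.033 = 10.7184 mm^3/s
SE = 231 / 10.7184 = 21.5517 J/mm^3


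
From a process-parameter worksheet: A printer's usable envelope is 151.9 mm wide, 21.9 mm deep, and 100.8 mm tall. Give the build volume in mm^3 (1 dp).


V = 151.9 * 21.9 * 100.8 = 335322.3 mm^3


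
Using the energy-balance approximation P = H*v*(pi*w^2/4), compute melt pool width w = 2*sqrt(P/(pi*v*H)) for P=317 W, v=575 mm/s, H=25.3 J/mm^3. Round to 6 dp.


w = 2*sqrt(317/(pi*575*25.3)) = 0.166568 mm


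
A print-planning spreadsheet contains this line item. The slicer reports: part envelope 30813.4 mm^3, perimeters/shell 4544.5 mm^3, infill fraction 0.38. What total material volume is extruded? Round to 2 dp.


V_infill = (30813.4 - 4544.5) * 0.38 = 9982.18
V_total = 4544.5 + 9982.18 = 14526.68 mm^3


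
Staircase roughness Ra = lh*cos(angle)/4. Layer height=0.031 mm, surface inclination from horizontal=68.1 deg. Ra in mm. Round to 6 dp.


Ra = 0.031 * cos(68.1) / 4 = 0.002891 mm


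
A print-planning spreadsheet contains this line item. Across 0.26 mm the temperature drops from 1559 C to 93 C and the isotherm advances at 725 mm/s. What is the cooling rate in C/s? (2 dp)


G = (1559-93)/0.26 = 5638.46153846 C/mm
CR = 5638.46153846 * 725 = 4087884.62 C/s


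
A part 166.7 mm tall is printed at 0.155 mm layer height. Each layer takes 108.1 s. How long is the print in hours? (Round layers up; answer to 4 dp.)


Layers = ceil(166.7/0.155) = 1076
t = 1076 * 108.1 / 3600 = 32.3099 hrs


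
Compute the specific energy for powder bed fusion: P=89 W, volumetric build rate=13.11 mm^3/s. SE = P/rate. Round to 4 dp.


SE = 89 / 13.11 = 6.7887 J/mm^3


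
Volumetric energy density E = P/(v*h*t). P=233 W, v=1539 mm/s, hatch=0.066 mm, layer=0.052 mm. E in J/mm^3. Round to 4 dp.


E = 233 / (1539*0.066*0.052) = 44.1133 J/mm^3


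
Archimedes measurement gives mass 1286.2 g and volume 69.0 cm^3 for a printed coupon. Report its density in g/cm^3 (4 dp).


rho = 1286.2 / 69.0 = 18.6406 g/cm^3


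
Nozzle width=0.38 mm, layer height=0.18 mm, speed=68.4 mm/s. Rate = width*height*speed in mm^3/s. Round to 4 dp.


Rate = 0.38 * 0.18 * 68.4 = 4.6786 mm^3/s


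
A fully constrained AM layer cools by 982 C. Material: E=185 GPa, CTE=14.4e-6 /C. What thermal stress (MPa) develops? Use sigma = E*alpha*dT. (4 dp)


sigma = 185*1000 * 14.4e-6 * 982 = 2616.048 MPa


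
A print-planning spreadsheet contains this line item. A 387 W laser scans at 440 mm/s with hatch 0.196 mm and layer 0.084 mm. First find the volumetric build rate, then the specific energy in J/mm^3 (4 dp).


Build rate = 440 * 0.196 * 0.084 = 7.24416 mm^3/s
SE = 387 / 7.24416 = 53.4223 J/mm^3


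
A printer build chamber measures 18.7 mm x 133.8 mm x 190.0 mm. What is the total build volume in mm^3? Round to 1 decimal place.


V = 18.7 * 133.8 * 190.0 = 475391.4 mm^3


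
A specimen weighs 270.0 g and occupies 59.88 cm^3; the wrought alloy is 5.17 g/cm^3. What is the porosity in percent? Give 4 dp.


rho_part = 270.0 / 59.88 = 4.50901804 g/cm^3
Porosity = (1 - 4.50901804/5.17)*100 = 12.785 %


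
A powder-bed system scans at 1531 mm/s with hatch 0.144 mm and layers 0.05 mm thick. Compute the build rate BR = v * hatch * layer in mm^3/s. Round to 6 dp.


Rate = 1531 * 0.144 * 0.05 = 11.0232 mm^3/s


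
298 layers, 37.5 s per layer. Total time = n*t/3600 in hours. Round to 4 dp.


t = 298 * 37.5 / 3600 = 3.1042 hrs


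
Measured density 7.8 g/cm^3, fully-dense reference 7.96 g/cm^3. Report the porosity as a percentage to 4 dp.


Porosity = (1-7.8/7.96)*100 = 2.0101 %


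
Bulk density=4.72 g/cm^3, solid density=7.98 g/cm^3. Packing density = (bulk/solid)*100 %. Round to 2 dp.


Packing = (4.72/7.98)*100 = 59.15 %


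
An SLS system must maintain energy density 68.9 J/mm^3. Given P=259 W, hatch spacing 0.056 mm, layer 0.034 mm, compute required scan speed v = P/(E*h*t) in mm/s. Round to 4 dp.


v = 259 / (68.9*0.056*0.034) = 1974.3021 mm/s


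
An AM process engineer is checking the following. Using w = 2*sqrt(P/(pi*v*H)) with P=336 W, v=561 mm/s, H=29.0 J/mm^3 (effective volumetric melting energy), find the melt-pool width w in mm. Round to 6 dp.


w = 2*sqrt(336/(pi*561*29.0)) = 0.16216 mm


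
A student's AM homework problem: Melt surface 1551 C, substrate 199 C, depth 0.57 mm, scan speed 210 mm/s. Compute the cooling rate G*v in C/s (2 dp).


G = (1551-199)/0.57 = 2371.92982456 C/mm
CR = 2371.92982456 * 210 = 498105.26 C/s


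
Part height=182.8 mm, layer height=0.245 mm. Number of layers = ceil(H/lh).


Layers = ceil(182.8/0.245) = 747


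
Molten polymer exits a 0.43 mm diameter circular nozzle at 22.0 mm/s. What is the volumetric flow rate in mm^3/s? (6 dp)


A = pi*(0.43/2)^2 = 0.14522012 mm^2
Q = 0.14522012 * 22.0 = 3.194843 mm^3/s


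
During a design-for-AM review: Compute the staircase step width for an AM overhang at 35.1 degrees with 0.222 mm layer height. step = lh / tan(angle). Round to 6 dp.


step = 0.222 / tan(35.1) = 0.315874 mm


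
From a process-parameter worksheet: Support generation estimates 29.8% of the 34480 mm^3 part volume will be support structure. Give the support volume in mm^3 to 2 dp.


V_support = 34480 * 0.298 = 10275.04 mm^3


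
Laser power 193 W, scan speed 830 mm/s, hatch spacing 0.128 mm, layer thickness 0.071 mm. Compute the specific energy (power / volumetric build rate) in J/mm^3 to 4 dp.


Build rate = 830 * 0.128 * 0.071 = 7.54304 mm^3/s
SE = 193 / 7.54304 = 25.5865 J/mm^3
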